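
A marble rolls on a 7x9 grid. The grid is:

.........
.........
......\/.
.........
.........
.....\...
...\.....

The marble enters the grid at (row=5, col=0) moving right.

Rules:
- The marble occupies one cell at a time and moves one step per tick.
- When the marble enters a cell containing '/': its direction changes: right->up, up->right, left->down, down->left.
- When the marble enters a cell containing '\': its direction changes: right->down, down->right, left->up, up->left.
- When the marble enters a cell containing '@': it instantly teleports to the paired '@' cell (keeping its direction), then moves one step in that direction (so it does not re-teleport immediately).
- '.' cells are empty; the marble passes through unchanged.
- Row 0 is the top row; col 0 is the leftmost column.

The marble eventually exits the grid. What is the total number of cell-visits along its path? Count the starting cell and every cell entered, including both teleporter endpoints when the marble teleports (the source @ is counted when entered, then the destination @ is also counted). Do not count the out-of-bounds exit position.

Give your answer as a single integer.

Step 1: enter (5,0), '.' pass, move right to (5,1)
Step 2: enter (5,1), '.' pass, move right to (5,2)
Step 3: enter (5,2), '.' pass, move right to (5,3)
Step 4: enter (5,3), '.' pass, move right to (5,4)
Step 5: enter (5,4), '.' pass, move right to (5,5)
Step 6: enter (5,5), '\' deflects right->down, move down to (6,5)
Step 7: enter (6,5), '.' pass, move down to (7,5)
Step 8: at (7,5) — EXIT via bottom edge, pos 5
Path length (cell visits): 7

Answer: 7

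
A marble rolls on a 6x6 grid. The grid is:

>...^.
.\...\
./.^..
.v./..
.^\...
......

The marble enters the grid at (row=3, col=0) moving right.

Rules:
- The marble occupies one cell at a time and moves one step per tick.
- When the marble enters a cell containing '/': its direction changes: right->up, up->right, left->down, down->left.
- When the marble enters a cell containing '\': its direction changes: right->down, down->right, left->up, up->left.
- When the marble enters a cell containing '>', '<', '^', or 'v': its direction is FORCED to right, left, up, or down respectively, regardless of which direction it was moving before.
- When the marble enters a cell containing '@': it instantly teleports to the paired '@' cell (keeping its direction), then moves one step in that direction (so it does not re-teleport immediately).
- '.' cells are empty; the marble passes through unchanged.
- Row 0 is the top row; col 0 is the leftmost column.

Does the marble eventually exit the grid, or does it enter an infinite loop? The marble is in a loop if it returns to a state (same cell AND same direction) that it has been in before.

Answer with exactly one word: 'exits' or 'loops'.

Answer: loops

Derivation:
Step 1: enter (3,0), '.' pass, move right to (3,1)
Step 2: enter (3,1), 'v' forces right->down, move down to (4,1)
Step 3: enter (4,1), '^' forces down->up, move up to (3,1)
Step 4: enter (3,1), 'v' forces up->down, move down to (4,1)
Step 5: at (4,1) dir=down — LOOP DETECTED (seen before)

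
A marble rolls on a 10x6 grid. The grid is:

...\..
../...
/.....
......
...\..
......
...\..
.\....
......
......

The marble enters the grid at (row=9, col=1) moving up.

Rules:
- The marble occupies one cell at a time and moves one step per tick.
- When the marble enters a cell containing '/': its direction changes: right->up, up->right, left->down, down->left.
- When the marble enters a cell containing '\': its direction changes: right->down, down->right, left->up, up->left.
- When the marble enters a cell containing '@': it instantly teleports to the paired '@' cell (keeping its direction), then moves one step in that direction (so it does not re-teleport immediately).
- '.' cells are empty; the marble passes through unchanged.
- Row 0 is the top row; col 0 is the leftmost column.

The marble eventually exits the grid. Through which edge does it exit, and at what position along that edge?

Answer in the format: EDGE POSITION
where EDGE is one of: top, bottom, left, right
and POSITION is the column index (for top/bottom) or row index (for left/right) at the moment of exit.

Step 1: enter (9,1), '.' pass, move up to (8,1)
Step 2: enter (8,1), '.' pass, move up to (7,1)
Step 3: enter (7,1), '\' deflects up->left, move left to (7,0)
Step 4: enter (7,0), '.' pass, move left to (7,-1)
Step 5: at (7,-1) — EXIT via left edge, pos 7

Answer: left 7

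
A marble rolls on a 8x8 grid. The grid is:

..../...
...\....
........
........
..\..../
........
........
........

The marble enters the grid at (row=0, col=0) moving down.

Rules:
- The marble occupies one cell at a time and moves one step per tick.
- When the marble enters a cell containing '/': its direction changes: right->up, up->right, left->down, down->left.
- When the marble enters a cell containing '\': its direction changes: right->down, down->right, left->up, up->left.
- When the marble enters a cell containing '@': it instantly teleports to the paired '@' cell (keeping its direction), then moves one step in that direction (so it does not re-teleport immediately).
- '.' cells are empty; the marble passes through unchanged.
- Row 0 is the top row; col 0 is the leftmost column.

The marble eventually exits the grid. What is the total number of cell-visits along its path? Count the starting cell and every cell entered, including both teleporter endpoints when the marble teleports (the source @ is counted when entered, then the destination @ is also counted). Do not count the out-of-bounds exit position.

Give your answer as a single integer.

Answer: 8

Derivation:
Step 1: enter (0,0), '.' pass, move down to (1,0)
Step 2: enter (1,0), '.' pass, move down to (2,0)
Step 3: enter (2,0), '.' pass, move down to (3,0)
Step 4: enter (3,0), '.' pass, move down to (4,0)
Step 5: enter (4,0), '.' pass, move down to (5,0)
Step 6: enter (5,0), '.' pass, move down to (6,0)
Step 7: enter (6,0), '.' pass, move down to (7,0)
Step 8: enter (7,0), '.' pass, move down to (8,0)
Step 9: at (8,0) — EXIT via bottom edge, pos 0
Path length (cell visits): 8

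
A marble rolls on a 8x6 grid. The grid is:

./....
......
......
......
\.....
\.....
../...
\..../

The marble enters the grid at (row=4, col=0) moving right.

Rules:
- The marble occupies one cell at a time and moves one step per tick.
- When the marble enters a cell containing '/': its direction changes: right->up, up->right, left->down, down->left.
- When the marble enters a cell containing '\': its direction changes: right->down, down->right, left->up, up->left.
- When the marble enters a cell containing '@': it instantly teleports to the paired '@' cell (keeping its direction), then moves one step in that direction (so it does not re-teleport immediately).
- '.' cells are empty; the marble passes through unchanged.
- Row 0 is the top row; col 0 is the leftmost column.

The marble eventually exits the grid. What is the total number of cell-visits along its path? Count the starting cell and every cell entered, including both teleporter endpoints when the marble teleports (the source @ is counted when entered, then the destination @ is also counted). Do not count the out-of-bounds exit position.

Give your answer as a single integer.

Step 1: enter (4,0), '\' deflects right->down, move down to (5,0)
Step 2: enter (5,0), '\' deflects down->right, move right to (5,1)
Step 3: enter (5,1), '.' pass, move right to (5,2)
Step 4: enter (5,2), '.' pass, move right to (5,3)
Step 5: enter (5,3), '.' pass, move right to (5,4)
Step 6: enter (5,4), '.' pass, move right to (5,5)
Step 7: enter (5,5), '.' pass, move right to (5,6)
Step 8: at (5,6) — EXIT via right edge, pos 5
Path length (cell visits): 7

Answer: 7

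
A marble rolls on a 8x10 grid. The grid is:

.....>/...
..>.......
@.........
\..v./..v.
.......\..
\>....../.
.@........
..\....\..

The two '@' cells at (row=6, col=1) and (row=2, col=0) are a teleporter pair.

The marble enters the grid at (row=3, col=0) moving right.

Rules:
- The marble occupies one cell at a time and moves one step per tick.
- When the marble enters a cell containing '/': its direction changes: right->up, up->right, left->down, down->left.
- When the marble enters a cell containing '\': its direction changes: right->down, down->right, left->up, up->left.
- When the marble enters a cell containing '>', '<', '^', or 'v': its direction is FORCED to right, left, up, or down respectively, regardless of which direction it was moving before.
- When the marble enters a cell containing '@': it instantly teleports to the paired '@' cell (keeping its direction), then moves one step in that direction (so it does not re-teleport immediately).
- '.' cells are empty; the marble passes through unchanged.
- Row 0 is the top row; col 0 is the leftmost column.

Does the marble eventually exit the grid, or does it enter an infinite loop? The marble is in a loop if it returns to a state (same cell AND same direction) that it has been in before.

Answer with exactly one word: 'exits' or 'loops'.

Step 1: enter (3,0), '\' deflects right->down, move down to (4,0)
Step 2: enter (4,0), '.' pass, move down to (5,0)
Step 3: enter (5,0), '\' deflects down->right, move right to (5,1)
Step 4: enter (5,1), '>' forces right->right, move right to (5,2)
Step 5: enter (5,2), '.' pass, move right to (5,3)
Step 6: enter (5,3), '.' pass, move right to (5,4)
Step 7: enter (5,4), '.' pass, move right to (5,5)
Step 8: enter (5,5), '.' pass, move right to (5,6)
Step 9: enter (5,6), '.' pass, move right to (5,7)
Step 10: enter (5,7), '.' pass, move right to (5,8)
Step 11: enter (5,8), '/' deflects right->up, move up to (4,8)
Step 12: enter (4,8), '.' pass, move up to (3,8)
Step 13: enter (3,8), 'v' forces up->down, move down to (4,8)
Step 14: enter (4,8), '.' pass, move down to (5,8)
Step 15: enter (5,8), '/' deflects down->left, move left to (5,7)
Step 16: enter (5,7), '.' pass, move left to (5,6)
Step 17: enter (5,6), '.' pass, move left to (5,5)
Step 18: enter (5,5), '.' pass, move left to (5,4)
Step 19: enter (5,4), '.' pass, move left to (5,3)
Step 20: enter (5,3), '.' pass, move left to (5,2)
Step 21: enter (5,2), '.' pass, move left to (5,1)
Step 22: enter (5,1), '>' forces left->right, move right to (5,2)
Step 23: at (5,2) dir=right — LOOP DETECTED (seen before)

Answer: loops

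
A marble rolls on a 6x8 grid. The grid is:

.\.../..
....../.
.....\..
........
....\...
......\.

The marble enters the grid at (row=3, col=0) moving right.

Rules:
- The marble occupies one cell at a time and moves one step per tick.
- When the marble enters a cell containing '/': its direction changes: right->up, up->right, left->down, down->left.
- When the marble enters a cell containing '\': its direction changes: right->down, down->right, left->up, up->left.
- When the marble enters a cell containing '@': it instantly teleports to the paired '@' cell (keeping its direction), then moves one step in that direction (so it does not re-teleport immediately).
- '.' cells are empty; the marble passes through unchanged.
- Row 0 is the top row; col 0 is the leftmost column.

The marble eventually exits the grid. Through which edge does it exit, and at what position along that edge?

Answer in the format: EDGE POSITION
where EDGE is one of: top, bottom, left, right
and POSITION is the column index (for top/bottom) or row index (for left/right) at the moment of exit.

Answer: right 3

Derivation:
Step 1: enter (3,0), '.' pass, move right to (3,1)
Step 2: enter (3,1), '.' pass, move right to (3,2)
Step 3: enter (3,2), '.' pass, move right to (3,3)
Step 4: enter (3,3), '.' pass, move right to (3,4)
Step 5: enter (3,4), '.' pass, move right to (3,5)
Step 6: enter (3,5), '.' pass, move right to (3,6)
Step 7: enter (3,6), '.' pass, move right to (3,7)
Step 8: enter (3,7), '.' pass, move right to (3,8)
Step 9: at (3,8) — EXIT via right edge, pos 3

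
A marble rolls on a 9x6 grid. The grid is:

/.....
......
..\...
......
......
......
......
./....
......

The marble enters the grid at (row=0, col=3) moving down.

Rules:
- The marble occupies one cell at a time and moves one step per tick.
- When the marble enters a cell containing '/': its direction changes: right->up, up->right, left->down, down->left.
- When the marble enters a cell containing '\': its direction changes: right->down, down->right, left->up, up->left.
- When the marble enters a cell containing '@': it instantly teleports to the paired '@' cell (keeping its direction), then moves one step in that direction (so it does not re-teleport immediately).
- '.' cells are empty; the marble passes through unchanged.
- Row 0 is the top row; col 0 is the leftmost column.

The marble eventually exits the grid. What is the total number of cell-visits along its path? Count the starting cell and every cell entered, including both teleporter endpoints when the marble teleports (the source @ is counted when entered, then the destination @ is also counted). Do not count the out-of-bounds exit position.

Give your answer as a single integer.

Answer: 9

Derivation:
Step 1: enter (0,3), '.' pass, move down to (1,3)
Step 2: enter (1,3), '.' pass, move down to (2,3)
Step 3: enter (2,3), '.' pass, move down to (3,3)
Step 4: enter (3,3), '.' pass, move down to (4,3)
Step 5: enter (4,3), '.' pass, move down to (5,3)
Step 6: enter (5,3), '.' pass, move down to (6,3)
Step 7: enter (6,3), '.' pass, move down to (7,3)
Step 8: enter (7,3), '.' pass, move down to (8,3)
Step 9: enter (8,3), '.' pass, move down to (9,3)
Step 10: at (9,3) — EXIT via bottom edge, pos 3
Path length (cell visits): 9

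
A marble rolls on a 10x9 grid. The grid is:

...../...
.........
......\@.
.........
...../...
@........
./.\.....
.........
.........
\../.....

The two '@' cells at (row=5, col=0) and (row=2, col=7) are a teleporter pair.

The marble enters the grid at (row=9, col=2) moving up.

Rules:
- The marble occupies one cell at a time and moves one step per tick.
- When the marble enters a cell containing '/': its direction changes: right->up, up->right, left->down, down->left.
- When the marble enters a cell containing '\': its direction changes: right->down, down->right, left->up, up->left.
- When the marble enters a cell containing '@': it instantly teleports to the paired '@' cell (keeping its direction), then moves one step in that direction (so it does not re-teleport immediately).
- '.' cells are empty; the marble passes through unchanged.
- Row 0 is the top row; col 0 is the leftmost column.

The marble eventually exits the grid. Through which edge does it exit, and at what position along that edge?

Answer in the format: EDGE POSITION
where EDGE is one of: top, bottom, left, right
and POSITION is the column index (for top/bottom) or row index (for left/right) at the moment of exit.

Step 1: enter (9,2), '.' pass, move up to (8,2)
Step 2: enter (8,2), '.' pass, move up to (7,2)
Step 3: enter (7,2), '.' pass, move up to (6,2)
Step 4: enter (6,2), '.' pass, move up to (5,2)
Step 5: enter (5,2), '.' pass, move up to (4,2)
Step 6: enter (4,2), '.' pass, move up to (3,2)
Step 7: enter (3,2), '.' pass, move up to (2,2)
Step 8: enter (2,2), '.' pass, move up to (1,2)
Step 9: enter (1,2), '.' pass, move up to (0,2)
Step 10: enter (0,2), '.' pass, move up to (-1,2)
Step 11: at (-1,2) — EXIT via top edge, pos 2

Answer: top 2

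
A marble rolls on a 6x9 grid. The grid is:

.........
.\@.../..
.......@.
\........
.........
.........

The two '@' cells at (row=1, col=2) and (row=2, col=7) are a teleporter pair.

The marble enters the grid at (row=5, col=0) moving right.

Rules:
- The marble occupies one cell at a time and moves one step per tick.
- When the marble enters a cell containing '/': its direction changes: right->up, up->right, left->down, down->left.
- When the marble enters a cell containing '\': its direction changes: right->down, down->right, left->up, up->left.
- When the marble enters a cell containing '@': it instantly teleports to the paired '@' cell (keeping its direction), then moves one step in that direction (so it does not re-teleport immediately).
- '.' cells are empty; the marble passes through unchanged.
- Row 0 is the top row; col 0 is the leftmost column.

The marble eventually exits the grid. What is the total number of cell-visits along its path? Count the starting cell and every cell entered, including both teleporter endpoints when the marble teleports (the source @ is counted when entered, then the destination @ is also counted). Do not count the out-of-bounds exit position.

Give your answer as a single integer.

Answer: 9

Derivation:
Step 1: enter (5,0), '.' pass, move right to (5,1)
Step 2: enter (5,1), '.' pass, move right to (5,2)
Step 3: enter (5,2), '.' pass, move right to (5,3)
Step 4: enter (5,3), '.' pass, move right to (5,4)
Step 5: enter (5,4), '.' pass, move right to (5,5)
Step 6: enter (5,5), '.' pass, move right to (5,6)
Step 7: enter (5,6), '.' pass, move right to (5,7)
Step 8: enter (5,7), '.' pass, move right to (5,8)
Step 9: enter (5,8), '.' pass, move right to (5,9)
Step 10: at (5,9) — EXIT via right edge, pos 5
Path length (cell visits): 9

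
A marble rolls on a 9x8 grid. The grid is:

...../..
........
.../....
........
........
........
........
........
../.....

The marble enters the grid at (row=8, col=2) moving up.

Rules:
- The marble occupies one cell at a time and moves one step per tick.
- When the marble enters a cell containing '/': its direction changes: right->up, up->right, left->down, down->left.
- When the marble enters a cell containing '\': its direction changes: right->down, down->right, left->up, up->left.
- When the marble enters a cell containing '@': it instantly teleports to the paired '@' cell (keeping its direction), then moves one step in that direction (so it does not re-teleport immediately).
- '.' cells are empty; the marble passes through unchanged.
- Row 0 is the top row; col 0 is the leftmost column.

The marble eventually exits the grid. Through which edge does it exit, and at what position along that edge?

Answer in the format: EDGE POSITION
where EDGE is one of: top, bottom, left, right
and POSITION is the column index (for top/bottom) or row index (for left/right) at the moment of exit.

Answer: right 8

Derivation:
Step 1: enter (8,2), '/' deflects up->right, move right to (8,3)
Step 2: enter (8,3), '.' pass, move right to (8,4)
Step 3: enter (8,4), '.' pass, move right to (8,5)
Step 4: enter (8,5), '.' pass, move right to (8,6)
Step 5: enter (8,6), '.' pass, move right to (8,7)
Step 6: enter (8,7), '.' pass, move right to (8,8)
Step 7: at (8,8) — EXIT via right edge, pos 8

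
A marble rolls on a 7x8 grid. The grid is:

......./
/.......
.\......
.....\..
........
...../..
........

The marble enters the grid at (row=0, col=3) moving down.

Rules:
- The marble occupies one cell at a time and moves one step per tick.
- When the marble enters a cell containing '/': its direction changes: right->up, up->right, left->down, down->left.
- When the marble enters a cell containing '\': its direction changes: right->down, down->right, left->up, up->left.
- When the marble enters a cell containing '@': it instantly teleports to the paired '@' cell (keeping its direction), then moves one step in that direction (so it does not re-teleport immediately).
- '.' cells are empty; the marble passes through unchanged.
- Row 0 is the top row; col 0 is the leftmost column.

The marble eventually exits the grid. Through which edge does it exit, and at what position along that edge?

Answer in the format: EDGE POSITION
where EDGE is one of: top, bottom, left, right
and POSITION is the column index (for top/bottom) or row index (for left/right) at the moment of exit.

Answer: bottom 3

Derivation:
Step 1: enter (0,3), '.' pass, move down to (1,3)
Step 2: enter (1,3), '.' pass, move down to (2,3)
Step 3: enter (2,3), '.' pass, move down to (3,3)
Step 4: enter (3,3), '.' pass, move down to (4,3)
Step 5: enter (4,3), '.' pass, move down to (5,3)
Step 6: enter (5,3), '.' pass, move down to (6,3)
Step 7: enter (6,3), '.' pass, move down to (7,3)
Step 8: at (7,3) — EXIT via bottom edge, pos 3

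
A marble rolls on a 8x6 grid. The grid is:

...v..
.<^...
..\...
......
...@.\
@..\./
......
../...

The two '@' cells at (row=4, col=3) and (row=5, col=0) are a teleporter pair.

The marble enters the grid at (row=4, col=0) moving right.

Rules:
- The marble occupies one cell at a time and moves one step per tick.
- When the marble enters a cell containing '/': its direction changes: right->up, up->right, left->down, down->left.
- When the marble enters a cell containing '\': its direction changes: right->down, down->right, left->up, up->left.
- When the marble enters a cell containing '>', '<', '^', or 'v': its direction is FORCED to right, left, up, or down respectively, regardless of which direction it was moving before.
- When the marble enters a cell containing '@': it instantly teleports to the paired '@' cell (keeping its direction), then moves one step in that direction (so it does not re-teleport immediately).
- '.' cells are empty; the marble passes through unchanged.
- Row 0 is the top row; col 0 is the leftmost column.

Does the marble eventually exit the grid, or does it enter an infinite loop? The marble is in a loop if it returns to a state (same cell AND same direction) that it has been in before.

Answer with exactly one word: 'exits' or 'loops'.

Step 1: enter (4,0), '.' pass, move right to (4,1)
Step 2: enter (4,1), '.' pass, move right to (4,2)
Step 3: enter (4,2), '.' pass, move right to (4,3)
Step 4: enter (4,3), '@' teleport (4,3)->(5,0), also enter (5,0), move right to (5,1)
Step 5: enter (5,1), '.' pass, move right to (5,2)
Step 6: enter (5,2), '.' pass, move right to (5,3)
Step 7: enter (5,3), '\' deflects right->down, move down to (6,3)
Step 8: enter (6,3), '.' pass, move down to (7,3)
Step 9: enter (7,3), '.' pass, move down to (8,3)
Step 10: at (8,3) — EXIT via bottom edge, pos 3

Answer: exits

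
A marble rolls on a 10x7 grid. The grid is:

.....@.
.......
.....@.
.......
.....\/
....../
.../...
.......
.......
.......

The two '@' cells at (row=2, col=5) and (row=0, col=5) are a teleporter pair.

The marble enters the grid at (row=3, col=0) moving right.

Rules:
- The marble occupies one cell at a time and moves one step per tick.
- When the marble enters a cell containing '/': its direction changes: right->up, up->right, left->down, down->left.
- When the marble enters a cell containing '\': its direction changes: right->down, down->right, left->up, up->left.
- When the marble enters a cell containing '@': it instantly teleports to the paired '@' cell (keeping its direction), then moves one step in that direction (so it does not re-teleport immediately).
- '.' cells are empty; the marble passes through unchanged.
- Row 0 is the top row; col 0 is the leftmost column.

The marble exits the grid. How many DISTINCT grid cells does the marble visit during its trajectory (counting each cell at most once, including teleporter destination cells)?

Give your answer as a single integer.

Step 1: enter (3,0), '.' pass, move right to (3,1)
Step 2: enter (3,1), '.' pass, move right to (3,2)
Step 3: enter (3,2), '.' pass, move right to (3,3)
Step 4: enter (3,3), '.' pass, move right to (3,4)
Step 5: enter (3,4), '.' pass, move right to (3,5)
Step 6: enter (3,5), '.' pass, move right to (3,6)
Step 7: enter (3,6), '.' pass, move right to (3,7)
Step 8: at (3,7) — EXIT via right edge, pos 3
Distinct cells visited: 7 (path length 7)

Answer: 7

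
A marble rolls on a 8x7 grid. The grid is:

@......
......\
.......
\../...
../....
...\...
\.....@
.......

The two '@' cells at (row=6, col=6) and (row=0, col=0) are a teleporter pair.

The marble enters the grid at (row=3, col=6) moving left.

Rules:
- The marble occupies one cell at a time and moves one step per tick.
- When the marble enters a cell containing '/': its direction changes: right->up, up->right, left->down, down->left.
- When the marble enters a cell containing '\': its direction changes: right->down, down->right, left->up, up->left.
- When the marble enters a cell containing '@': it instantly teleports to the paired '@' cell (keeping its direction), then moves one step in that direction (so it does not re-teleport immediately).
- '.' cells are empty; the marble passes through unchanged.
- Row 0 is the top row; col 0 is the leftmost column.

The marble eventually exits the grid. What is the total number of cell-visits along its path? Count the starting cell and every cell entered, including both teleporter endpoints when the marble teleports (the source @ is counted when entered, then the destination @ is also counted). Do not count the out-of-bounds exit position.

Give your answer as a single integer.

Step 1: enter (3,6), '.' pass, move left to (3,5)
Step 2: enter (3,5), '.' pass, move left to (3,4)
Step 3: enter (3,4), '.' pass, move left to (3,3)
Step 4: enter (3,3), '/' deflects left->down, move down to (4,3)
Step 5: enter (4,3), '.' pass, move down to (5,3)
Step 6: enter (5,3), '\' deflects down->right, move right to (5,4)
Step 7: enter (5,4), '.' pass, move right to (5,5)
Step 8: enter (5,5), '.' pass, move right to (5,6)
Step 9: enter (5,6), '.' pass, move right to (5,7)
Step 10: at (5,7) — EXIT via right edge, pos 5
Path length (cell visits): 9

Answer: 9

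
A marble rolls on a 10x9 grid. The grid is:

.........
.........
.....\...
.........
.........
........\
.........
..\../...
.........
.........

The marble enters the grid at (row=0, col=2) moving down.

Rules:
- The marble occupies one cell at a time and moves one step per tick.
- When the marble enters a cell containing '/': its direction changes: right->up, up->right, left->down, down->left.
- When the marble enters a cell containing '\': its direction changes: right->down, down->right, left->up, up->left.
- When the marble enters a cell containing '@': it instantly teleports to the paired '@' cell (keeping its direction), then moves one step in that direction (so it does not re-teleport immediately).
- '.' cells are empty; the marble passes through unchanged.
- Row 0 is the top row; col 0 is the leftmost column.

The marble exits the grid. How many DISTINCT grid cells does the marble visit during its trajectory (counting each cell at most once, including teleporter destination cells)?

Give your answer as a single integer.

Step 1: enter (0,2), '.' pass, move down to (1,2)
Step 2: enter (1,2), '.' pass, move down to (2,2)
Step 3: enter (2,2), '.' pass, move down to (3,2)
Step 4: enter (3,2), '.' pass, move down to (4,2)
Step 5: enter (4,2), '.' pass, move down to (5,2)
Step 6: enter (5,2), '.' pass, move down to (6,2)
Step 7: enter (6,2), '.' pass, move down to (7,2)
Step 8: enter (7,2), '\' deflects down->right, move right to (7,3)
Step 9: enter (7,3), '.' pass, move right to (7,4)
Step 10: enter (7,4), '.' pass, move right to (7,5)
Step 11: enter (7,5), '/' deflects right->up, move up to (6,5)
Step 12: enter (6,5), '.' pass, move up to (5,5)
Step 13: enter (5,5), '.' pass, move up to (4,5)
Step 14: enter (4,5), '.' pass, move up to (3,5)
Step 15: enter (3,5), '.' pass, move up to (2,5)
Step 16: enter (2,5), '\' deflects up->left, move left to (2,4)
Step 17: enter (2,4), '.' pass, move left to (2,3)
Step 18: enter (2,3), '.' pass, move left to (2,2)
Step 19: enter (2,2), '.' pass, move left to (2,1)
Step 20: enter (2,1), '.' pass, move left to (2,0)
Step 21: enter (2,0), '.' pass, move left to (2,-1)
Step 22: at (2,-1) — EXIT via left edge, pos 2
Distinct cells visited: 20 (path length 21)

Answer: 20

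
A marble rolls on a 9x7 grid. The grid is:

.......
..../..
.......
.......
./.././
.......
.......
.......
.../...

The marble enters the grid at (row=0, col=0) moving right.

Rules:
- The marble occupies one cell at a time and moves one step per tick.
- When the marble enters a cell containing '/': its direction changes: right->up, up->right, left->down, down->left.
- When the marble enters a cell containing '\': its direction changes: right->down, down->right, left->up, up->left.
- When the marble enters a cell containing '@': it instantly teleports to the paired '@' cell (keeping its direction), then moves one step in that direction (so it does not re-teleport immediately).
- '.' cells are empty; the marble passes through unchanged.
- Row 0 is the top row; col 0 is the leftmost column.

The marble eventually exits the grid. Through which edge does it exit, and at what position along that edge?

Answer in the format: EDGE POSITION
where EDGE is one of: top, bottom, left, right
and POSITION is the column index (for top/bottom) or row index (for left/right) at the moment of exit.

Answer: right 0

Derivation:
Step 1: enter (0,0), '.' pass, move right to (0,1)
Step 2: enter (0,1), '.' pass, move right to (0,2)
Step 3: enter (0,2), '.' pass, move right to (0,3)
Step 4: enter (0,3), '.' pass, move right to (0,4)
Step 5: enter (0,4), '.' pass, move right to (0,5)
Step 6: enter (0,5), '.' pass, move right to (0,6)
Step 7: enter (0,6), '.' pass, move right to (0,7)
Step 8: at (0,7) — EXIT via right edge, pos 0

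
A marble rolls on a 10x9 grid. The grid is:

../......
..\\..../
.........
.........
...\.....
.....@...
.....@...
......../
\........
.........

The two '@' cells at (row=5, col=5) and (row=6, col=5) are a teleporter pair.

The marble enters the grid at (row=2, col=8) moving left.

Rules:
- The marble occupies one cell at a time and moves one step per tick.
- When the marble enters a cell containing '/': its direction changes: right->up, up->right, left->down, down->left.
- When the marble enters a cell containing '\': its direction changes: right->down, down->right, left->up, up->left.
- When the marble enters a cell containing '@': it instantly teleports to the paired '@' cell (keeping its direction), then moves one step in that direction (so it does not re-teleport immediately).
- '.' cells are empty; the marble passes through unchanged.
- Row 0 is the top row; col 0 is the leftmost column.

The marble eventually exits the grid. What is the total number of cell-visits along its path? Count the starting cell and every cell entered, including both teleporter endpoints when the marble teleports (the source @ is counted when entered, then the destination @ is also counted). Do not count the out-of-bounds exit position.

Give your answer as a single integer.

Step 1: enter (2,8), '.' pass, move left to (2,7)
Step 2: enter (2,7), '.' pass, move left to (2,6)
Step 3: enter (2,6), '.' pass, move left to (2,5)
Step 4: enter (2,5), '.' pass, move left to (2,4)
Step 5: enter (2,4), '.' pass, move left to (2,3)
Step 6: enter (2,3), '.' pass, move left to (2,2)
Step 7: enter (2,2), '.' pass, move left to (2,1)
Step 8: enter (2,1), '.' pass, move left to (2,0)
Step 9: enter (2,0), '.' pass, move left to (2,-1)
Step 10: at (2,-1) — EXIT via left edge, pos 2
Path length (cell visits): 9

Answer: 9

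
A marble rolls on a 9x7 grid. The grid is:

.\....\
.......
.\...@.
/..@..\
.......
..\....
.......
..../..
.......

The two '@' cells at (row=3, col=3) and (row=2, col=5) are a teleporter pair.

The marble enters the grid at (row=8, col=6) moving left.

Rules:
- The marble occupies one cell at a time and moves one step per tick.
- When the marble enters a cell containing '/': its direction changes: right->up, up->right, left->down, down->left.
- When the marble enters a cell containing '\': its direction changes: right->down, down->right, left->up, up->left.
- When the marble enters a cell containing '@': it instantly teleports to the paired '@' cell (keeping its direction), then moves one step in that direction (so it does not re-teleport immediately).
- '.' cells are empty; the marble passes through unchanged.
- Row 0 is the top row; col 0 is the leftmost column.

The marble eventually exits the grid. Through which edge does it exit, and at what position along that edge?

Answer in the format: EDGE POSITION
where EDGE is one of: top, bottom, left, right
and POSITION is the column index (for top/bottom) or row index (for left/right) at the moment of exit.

Step 1: enter (8,6), '.' pass, move left to (8,5)
Step 2: enter (8,5), '.' pass, move left to (8,4)
Step 3: enter (8,4), '.' pass, move left to (8,3)
Step 4: enter (8,3), '.' pass, move left to (8,2)
Step 5: enter (8,2), '.' pass, move left to (8,1)
Step 6: enter (8,1), '.' pass, move left to (8,0)
Step 7: enter (8,0), '.' pass, move left to (8,-1)
Step 8: at (8,-1) — EXIT via left edge, pos 8

Answer: left 8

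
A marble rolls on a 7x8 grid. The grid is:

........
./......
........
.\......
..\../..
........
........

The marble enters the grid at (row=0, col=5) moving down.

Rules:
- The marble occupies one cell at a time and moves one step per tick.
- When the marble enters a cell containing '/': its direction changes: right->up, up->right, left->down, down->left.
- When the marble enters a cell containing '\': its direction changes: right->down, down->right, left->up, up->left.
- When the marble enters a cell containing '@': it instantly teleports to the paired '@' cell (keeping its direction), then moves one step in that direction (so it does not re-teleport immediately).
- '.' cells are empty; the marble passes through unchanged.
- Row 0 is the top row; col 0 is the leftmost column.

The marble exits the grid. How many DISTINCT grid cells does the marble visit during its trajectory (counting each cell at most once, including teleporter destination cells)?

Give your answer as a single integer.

Answer: 12

Derivation:
Step 1: enter (0,5), '.' pass, move down to (1,5)
Step 2: enter (1,5), '.' pass, move down to (2,5)
Step 3: enter (2,5), '.' pass, move down to (3,5)
Step 4: enter (3,5), '.' pass, move down to (4,5)
Step 5: enter (4,5), '/' deflects down->left, move left to (4,4)
Step 6: enter (4,4), '.' pass, move left to (4,3)
Step 7: enter (4,3), '.' pass, move left to (4,2)
Step 8: enter (4,2), '\' deflects left->up, move up to (3,2)
Step 9: enter (3,2), '.' pass, move up to (2,2)
Step 10: enter (2,2), '.' pass, move up to (1,2)
Step 11: enter (1,2), '.' pass, move up to (0,2)
Step 12: enter (0,2), '.' pass, move up to (-1,2)
Step 13: at (-1,2) — EXIT via top edge, pos 2
Distinct cells visited: 12 (path length 12)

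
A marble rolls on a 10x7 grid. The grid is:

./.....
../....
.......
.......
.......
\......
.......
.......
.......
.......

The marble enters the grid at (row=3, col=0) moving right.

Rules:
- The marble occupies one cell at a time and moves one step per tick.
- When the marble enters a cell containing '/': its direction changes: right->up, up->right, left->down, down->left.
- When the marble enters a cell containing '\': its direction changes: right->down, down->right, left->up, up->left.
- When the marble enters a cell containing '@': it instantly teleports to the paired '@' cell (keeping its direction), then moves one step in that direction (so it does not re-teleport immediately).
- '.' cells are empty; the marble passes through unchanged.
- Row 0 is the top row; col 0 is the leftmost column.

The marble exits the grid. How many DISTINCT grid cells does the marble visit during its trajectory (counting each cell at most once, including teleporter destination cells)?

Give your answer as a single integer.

Step 1: enter (3,0), '.' pass, move right to (3,1)
Step 2: enter (3,1), '.' pass, move right to (3,2)
Step 3: enter (3,2), '.' pass, move right to (3,3)
Step 4: enter (3,3), '.' pass, move right to (3,4)
Step 5: enter (3,4), '.' pass, move right to (3,5)
Step 6: enter (3,5), '.' pass, move right to (3,6)
Step 7: enter (3,6), '.' pass, move right to (3,7)
Step 8: at (3,7) — EXIT via right edge, pos 3
Distinct cells visited: 7 (path length 7)

Answer: 7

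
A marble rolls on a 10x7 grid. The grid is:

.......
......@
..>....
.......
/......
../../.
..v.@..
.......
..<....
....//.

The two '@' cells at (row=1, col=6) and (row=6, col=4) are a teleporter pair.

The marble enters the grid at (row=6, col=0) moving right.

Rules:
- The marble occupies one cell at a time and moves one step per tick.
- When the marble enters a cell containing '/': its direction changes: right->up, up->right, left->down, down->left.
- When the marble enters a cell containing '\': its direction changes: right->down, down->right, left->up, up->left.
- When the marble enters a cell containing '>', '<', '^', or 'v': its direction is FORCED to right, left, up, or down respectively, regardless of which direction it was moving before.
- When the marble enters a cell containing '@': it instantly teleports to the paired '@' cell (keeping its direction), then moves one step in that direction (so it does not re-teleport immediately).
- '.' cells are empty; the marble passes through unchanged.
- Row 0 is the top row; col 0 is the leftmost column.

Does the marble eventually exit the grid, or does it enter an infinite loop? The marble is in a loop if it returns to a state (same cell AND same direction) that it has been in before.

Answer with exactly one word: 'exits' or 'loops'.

Answer: exits

Derivation:
Step 1: enter (6,0), '.' pass, move right to (6,1)
Step 2: enter (6,1), '.' pass, move right to (6,2)
Step 3: enter (6,2), 'v' forces right->down, move down to (7,2)
Step 4: enter (7,2), '.' pass, move down to (8,2)
Step 5: enter (8,2), '<' forces down->left, move left to (8,1)
Step 6: enter (8,1), '.' pass, move left to (8,0)
Step 7: enter (8,0), '.' pass, move left to (8,-1)
Step 8: at (8,-1) — EXIT via left edge, pos 8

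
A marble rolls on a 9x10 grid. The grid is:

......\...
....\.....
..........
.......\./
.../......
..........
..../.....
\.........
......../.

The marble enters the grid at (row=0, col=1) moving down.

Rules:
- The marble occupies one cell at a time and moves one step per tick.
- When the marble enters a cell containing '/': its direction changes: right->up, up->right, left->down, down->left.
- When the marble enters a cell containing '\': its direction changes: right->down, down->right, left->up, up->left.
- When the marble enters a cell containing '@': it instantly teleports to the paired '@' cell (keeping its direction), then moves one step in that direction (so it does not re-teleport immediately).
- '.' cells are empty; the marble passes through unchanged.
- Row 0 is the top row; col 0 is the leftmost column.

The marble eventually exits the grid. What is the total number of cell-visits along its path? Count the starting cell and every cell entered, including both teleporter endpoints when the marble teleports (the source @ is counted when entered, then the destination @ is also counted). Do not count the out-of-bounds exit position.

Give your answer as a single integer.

Answer: 9

Derivation:
Step 1: enter (0,1), '.' pass, move down to (1,1)
Step 2: enter (1,1), '.' pass, move down to (2,1)
Step 3: enter (2,1), '.' pass, move down to (3,1)
Step 4: enter (3,1), '.' pass, move down to (4,1)
Step 5: enter (4,1), '.' pass, move down to (5,1)
Step 6: enter (5,1), '.' pass, move down to (6,1)
Step 7: enter (6,1), '.' pass, move down to (7,1)
Step 8: enter (7,1), '.' pass, move down to (8,1)
Step 9: enter (8,1), '.' pass, move down to (9,1)
Step 10: at (9,1) — EXIT via bottom edge, pos 1
Path length (cell visits): 9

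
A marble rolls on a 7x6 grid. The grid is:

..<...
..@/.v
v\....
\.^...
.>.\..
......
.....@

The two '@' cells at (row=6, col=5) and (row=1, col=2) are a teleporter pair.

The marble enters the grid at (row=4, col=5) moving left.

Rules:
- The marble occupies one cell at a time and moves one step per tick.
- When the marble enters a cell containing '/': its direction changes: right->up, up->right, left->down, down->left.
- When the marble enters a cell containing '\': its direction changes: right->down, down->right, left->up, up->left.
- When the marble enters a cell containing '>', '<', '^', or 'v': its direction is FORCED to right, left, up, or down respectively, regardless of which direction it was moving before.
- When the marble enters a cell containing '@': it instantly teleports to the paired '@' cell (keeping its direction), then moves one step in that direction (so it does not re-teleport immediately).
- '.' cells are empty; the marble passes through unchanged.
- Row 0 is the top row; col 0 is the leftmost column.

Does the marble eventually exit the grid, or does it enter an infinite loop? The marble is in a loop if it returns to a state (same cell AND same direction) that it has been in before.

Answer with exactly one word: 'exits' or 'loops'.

Step 1: enter (4,5), '.' pass, move left to (4,4)
Step 2: enter (4,4), '.' pass, move left to (4,3)
Step 3: enter (4,3), '\' deflects left->up, move up to (3,3)
Step 4: enter (3,3), '.' pass, move up to (2,3)
Step 5: enter (2,3), '.' pass, move up to (1,3)
Step 6: enter (1,3), '/' deflects up->right, move right to (1,4)
Step 7: enter (1,4), '.' pass, move right to (1,5)
Step 8: enter (1,5), 'v' forces right->down, move down to (2,5)
Step 9: enter (2,5), '.' pass, move down to (3,5)
Step 10: enter (3,5), '.' pass, move down to (4,5)
Step 11: enter (4,5), '.' pass, move down to (5,5)
Step 12: enter (5,5), '.' pass, move down to (6,5)
Step 13: enter (6,5), '@' teleport (6,5)->(1,2), also enter (1,2), move down to (2,2)
Step 14: enter (2,2), '.' pass, move down to (3,2)
Step 15: enter (3,2), '^' forces down->up, move up to (2,2)
Step 16: enter (2,2), '.' pass, move up to (1,2)
Step 17: enter (1,2), '@' teleport (1,2)->(6,5), also enter (6,5), move up to (5,5)
Step 18: enter (5,5), '.' pass, move up to (4,5)
Step 19: enter (4,5), '.' pass, move up to (3,5)
Step 20: enter (3,5), '.' pass, move up to (2,5)
Step 21: enter (2,5), '.' pass, move up to (1,5)
Step 22: enter (1,5), 'v' forces up->down, move down to (2,5)
Step 23: at (2,5) dir=down — LOOP DETECTED (seen before)

Answer: loops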